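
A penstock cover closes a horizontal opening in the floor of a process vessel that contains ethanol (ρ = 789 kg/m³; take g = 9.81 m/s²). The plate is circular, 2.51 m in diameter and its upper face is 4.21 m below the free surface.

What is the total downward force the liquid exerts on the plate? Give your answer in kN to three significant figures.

γ = ρg = 789 × 9.81 / 1000 = 7.74009 kN/m³.
The plate is horizontal, so pressure is uniform at p = γ·h = 7.74009 × 4.21 = 32.5858 kN/m².
A = π(1.255)² = 4.94809 m².
F = p·A = 32.5858 × 4.94809 = 161.237 kN.

F ≈ 161 kN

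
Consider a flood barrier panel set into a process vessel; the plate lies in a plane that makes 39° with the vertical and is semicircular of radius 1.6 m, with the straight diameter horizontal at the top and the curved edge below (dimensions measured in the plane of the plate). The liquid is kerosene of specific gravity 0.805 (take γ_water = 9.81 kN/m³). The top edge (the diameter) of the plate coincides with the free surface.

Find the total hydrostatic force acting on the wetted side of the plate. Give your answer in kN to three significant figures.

γ = 0.805 × 9.81 = 7.89705 kN/m³.
The plate makes 39° with the vertical, i.e. θ = 90° − 39° = 51° to the horizontal. Measuring y along the incline from the free-surface line, vertical depth h = y·sinθ with sinθ = 0.777146.
The centroid of a semicircle lies 4r/(3π) = 0.679061 m from the diameter, here below the top edge, so y_c = 0.679061 m and h_c = 0.679061 × 0.777146 = 0.52773 m.
A = πr²/2 = π × 1.6²/2 = 4.02124 m².
Resultant F = γ·h_c·A = 7.89705 × 0.52773 × 4.02124 = 16.7586 kN.

F ≈ 16.8 kN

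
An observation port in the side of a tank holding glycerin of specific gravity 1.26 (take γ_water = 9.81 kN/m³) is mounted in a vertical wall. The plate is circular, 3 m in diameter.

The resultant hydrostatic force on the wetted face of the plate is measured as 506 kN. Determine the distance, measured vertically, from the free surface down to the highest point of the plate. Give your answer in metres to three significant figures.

γ = 1.26 × 9.81 = 12.3606 kN/m³.
A = π(1.5)² = 7.06858 m².
From F = γ·h_c·A, the centroid depth is h_c = 506/(12.3606 × 7.06858) = 5.79134 m.
The centroid is at the centre, 1.5 m below the top of the plate, so the highest point sits at h_top = 5.79134 − 1.5 = 4.29134 m below the surface.

d_top ≈ 4.29 m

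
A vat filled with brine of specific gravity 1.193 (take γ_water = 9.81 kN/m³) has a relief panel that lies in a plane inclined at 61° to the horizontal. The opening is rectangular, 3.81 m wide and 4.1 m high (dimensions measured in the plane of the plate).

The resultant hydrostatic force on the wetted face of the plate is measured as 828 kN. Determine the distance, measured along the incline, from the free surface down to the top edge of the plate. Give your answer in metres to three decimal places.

y_top ≈ 3.128 m

γ = 1.193 × 9.81 = 11.70333 kN/m³.
A = 3.81 × 4.1 = 15.621 m².
From F = γ·h_c·A, the centroid depth is h_c = 828/(11.70333 × 15.621) = 4.5291 m.
Let θ = 61° be the plate's angle to the horizontal; measure y along the incline from where the plane meets the free surface. Vertical depth h = y·sinθ with sinθ = 0.874620.
Along the incline, y_c = h_c/sinθ = 4.5291/0.874620 = 5.17836 m.
The centroid lies 4.1/2 = 2.05 m below the top edge, so the top edge sits at y_top = 5.17836 − 2.05 = 3.12836 m along the incline.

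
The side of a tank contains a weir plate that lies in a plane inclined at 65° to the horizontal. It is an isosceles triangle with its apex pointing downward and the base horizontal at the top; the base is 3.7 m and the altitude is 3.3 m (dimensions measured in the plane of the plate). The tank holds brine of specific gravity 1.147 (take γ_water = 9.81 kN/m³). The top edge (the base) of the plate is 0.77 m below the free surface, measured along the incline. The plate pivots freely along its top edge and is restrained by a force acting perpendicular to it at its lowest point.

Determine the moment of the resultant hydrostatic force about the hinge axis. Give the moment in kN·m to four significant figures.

γ = 1.147 × 9.81 = 11.25207 kN/m³.
Let θ = 65° be the plate's angle to the horizontal; measure y along the incline from where the plane meets the free surface. Vertical depth h = y·sinθ with sinθ = 0.906308.
With the apex down, the centroid sits h/3 = 3.3/3 = 1.1 m below the base (the top edge), so y_c = 0.77 + 1.1 = 1.87 m and h_c = 1.87 × 0.906308 = 1.6948 m.
A = ½ × 3.7 × 3.3 = 6.105 m².
Resultant F = γ·h_c·A = 11.25207 × 1.6948 × 6.105 = 116.422 kN.
I_c = b·h³/36 = 3.7 × 3.3³/36 = 3.69353 m⁴.
Centre of pressure: y_p = y_c + I_c/(y_c·A) = 1.87 + 3.69353/(1.87 × 6.105) = 1.87 + 0.32353 = 2.19353 m along the plane.
The resultant acts 1.1 + 0.32353 = 1.42353 m (along the plate) below the hinge at the top edge, so the moment about the hinge is M = F × 1.42353 = 116.422 × 1.42353 = 165.73 kN·m.

M ≈ 165.7 kN·m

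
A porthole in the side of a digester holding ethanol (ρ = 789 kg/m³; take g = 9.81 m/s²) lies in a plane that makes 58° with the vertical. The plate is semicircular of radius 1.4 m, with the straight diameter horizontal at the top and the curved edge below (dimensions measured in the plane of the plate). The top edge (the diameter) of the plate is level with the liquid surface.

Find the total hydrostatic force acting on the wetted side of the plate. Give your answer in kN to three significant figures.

γ = ρg = 789 × 9.81 / 1000 = 7.74009 kN/m³.
The plate makes 58° with the vertical, i.e. θ = 90° − 58° = 32° to the horizontal. Measuring y along the incline from the free-surface line, vertical depth h = y·sinθ with sinθ = 0.529919.
The centroid of a semicircle lies 4r/(3π) = 0.594178 m from the diameter, here below the top edge, so y_c = 0.594178 m and h_c = 0.594178 × 0.529919 = 0.314866 m.
A = πr²/2 = π × 1.4²/2 = 3.07876 m².
Resultant F = γ·h_c·A = 7.74009 × 0.314866 × 3.07876 = 7.50322 kN.

F ≈ 7.50 kN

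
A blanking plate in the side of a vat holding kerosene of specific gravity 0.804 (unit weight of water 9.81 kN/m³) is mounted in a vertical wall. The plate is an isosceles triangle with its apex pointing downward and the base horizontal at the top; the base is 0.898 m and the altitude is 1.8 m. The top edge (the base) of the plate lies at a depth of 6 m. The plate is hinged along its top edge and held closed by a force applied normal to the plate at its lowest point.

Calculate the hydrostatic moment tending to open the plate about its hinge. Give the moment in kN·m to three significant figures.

M ≈ 26.4 kN·m

γ = 0.804 × 9.81 = 7.88724 kN/m³.
With the apex down, the centroid sits h/3 = 1.8/3 = 0.6 m below the base (the top edge), so the centroid depth is h_c = 6 + 0.6 = 6.6 m.
A = ½ × 0.898 × 1.8 = 0.8082 m².
Resultant F = γ·h_c·A = 7.88724 × 6.6 × 0.8082 = 42.0715 kN.
I_c = b·h³/36 = 0.898 × 1.8³/36 = 0.145476 m⁴.
Centre of pressure: y_p = y_c + I_c/(y_c·A) = 6.6 + 0.145476/(6.6 × 0.8082) = 6.6 + 0.0272727 = 6.62727 m along the plane.
The resultant acts 0.6 + 0.0272727 = 0.627273 m (along the plate) below the hinge at the top edge, so the moment about the hinge is M = F × 0.627273 = 42.0715 × 0.627273 = 26.3903 kN·m.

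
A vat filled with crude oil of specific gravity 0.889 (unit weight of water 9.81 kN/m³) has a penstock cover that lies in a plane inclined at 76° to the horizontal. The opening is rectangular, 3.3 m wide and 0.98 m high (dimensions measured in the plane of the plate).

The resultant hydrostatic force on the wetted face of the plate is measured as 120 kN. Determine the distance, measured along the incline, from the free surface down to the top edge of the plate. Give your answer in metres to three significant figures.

y_top ≈ 3.89 m

γ = 0.889 × 9.81 = 8.72109 kN/m³.
A = 3.3 × 0.98 = 3.234 m².
From F = γ·h_c·A, the centroid depth is h_c = 120/(8.72109 × 3.234) = 4.25471 m.
Let θ = 76° be the plate's angle to the horizontal; measure y along the incline from where the plane meets the free surface. Vertical depth h = y·sinθ with sinθ = 0.970296.
Along the incline, y_c = h_c/sinθ = 4.25471/0.970296 = 4.38496 m.
The centroid lies 0.98/2 = 0.49 m below the top edge, so the top edge sits at y_top = 4.38496 − 0.49 = 3.89496 m along the incline.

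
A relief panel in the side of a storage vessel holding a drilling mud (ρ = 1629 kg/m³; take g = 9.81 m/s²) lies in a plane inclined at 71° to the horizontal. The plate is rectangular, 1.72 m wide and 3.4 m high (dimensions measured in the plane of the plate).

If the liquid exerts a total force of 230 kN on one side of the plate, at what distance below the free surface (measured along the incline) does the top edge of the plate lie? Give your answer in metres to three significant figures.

y_top ≈ 0.903 m

γ = ρg = 1629 × 9.81 / 1000 = 15.98049 kN/m³.
A = 1.72 × 3.4 = 5.848 m².
From F = γ·h_c·A, the centroid depth is h_c = 230/(15.98049 × 5.848) = 2.46111 m.
Let θ = 71° be the plate's angle to the horizontal; measure y along the incline from where the plane meets the free surface. Vertical depth h = y·sinθ with sinθ = 0.945519.
Along the incline, y_c = h_c/sinθ = 2.46111/0.945519 = 2.60292 m.
The centroid lies 3.4/2 = 1.7 m below the top edge, so the top edge sits at y_top = 2.60292 − 1.7 = 0.90292 m along the incline.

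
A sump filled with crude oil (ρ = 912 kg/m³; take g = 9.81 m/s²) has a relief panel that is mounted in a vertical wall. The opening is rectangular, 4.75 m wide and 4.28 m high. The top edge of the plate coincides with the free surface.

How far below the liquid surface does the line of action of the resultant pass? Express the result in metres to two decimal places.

h_p = 2.85 m

γ = ρg = 912 × 9.81 / 1000 = 8.94672 kN/m³.
The centroid lies 4.28/2 = 2.14 m below the top edge, so the centroid depth is h_c = 2.14 m.
A = 4.75 × 4.28 = 20.33 m².
Resultant F = γ·h_c·A = 8.94672 × 2.14 × 20.33 = 389.238 kN.
I_c = b·h³/12 = 4.75 × 4.28³/12 = 31.0344 m⁴.
Centre of pressure: y_p = y_c + I_c/(y_c·A) = 2.14 + 31.0344/(2.14 × 20.33) = 2.14 + 0.713333 = 2.85333 m along the plane.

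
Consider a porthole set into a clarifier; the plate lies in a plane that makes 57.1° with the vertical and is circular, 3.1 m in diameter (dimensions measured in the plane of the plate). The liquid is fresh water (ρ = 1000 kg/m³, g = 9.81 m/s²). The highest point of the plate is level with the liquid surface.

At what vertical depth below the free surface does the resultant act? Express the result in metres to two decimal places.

γ = ρg = 1000 × 9.81 = 9810 N/m³ = 9.81 kN/m³.
The plate makes 57.1° with the vertical, i.e. θ = 90° − 57.1° = 32.9° to the horizontal. Measuring y along the incline from the free-surface line, vertical depth h = y·sinθ with sinθ = 0.543174.
The centroid is at the centre, 1.55 m below the top of the plate, so y_c = 1.55 m and h_c = 1.55 × 0.543174 = 0.84192 m.
A = π(1.55)² = 7.54768 m².
Resultant F = γ·h_c·A = 9.81 × 0.84192 × 7.54768 = 62.3381 kN.
I_c = πr⁴/4 = π × 1.55⁴/4 = 4.53332 m⁴.
Centre of pressure: y_p = y_c + I_c/(y_c·A) = 1.55 + 4.53332/(1.55 × 7.54768) = 1.55 + 0.3875 = 1.9375 m along the plane.
Vertically, h_p = y_p·sinθ = 1.9375 × 0.543174 = 1.0524 m.

h_p = 1.05 m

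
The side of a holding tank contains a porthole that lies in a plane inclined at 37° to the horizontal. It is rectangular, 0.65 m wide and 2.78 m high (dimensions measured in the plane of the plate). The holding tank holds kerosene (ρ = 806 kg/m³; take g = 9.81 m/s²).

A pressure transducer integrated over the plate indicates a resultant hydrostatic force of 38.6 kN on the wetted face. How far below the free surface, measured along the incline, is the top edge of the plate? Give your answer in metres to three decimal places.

y_top ≈ 3.099 m

γ = ρg = 806 × 9.81 / 1000 = 7.90686 kN/m³.
A = 0.65 × 2.78 = 1.807 m².
From F = γ·h_c·A, the centroid depth is h_c = 38.6/(7.90686 × 1.807) = 2.70163 m.
Let θ = 37° be the plate's angle to the horizontal; measure y along the incline from where the plane meets the free surface. Vertical depth h = y·sinθ with sinθ = 0.601815.
Along the incline, y_c = h_c/sinθ = 2.70163/0.601815 = 4.48914 m.
The centroid lies 2.78/2 = 1.39 m below the top edge, so the top edge sits at y_top = 4.48914 − 1.39 = 3.09914 m along the incline.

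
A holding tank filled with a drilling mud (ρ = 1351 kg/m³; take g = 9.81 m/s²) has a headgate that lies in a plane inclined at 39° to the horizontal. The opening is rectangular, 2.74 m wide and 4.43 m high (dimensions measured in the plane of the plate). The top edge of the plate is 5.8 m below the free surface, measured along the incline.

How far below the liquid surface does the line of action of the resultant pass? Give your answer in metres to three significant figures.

γ = ρg = 1351 × 9.81 / 1000 = 13.25331 kN/m³.
Let θ = 39° be the plate's angle to the horizontal; measure y along the incline from where the plane meets the free surface. Vertical depth h = y·sinθ with sinθ = 0.629320.
The centroid lies 4.43/2 = 2.215 m below the top edge, so y_c = 5.8 + 2.215 = 8.015 m and h_c = 8.015 × 0.629320 = 5.044 m.
A = 2.74 × 4.43 = 12.1382 m².
Resultant F = γ·h_c·A = 13.25331 × 5.044 × 12.1382 = 811.435 kN.
I_c = b·h³/12 = 2.74 × 4.43³/12 = 19.8509 m⁴.
Centre of pressure: y_p = y_c + I_c/(y_c·A) = 8.015 + 19.8509/(8.015 × 12.1382) = 8.015 + 0.204043 = 8.21904 m along the plane.
Vertically, h_p = y_p·sinθ = 8.21904 × 0.629320 = 5.17241 m.

h_p = 5.17 m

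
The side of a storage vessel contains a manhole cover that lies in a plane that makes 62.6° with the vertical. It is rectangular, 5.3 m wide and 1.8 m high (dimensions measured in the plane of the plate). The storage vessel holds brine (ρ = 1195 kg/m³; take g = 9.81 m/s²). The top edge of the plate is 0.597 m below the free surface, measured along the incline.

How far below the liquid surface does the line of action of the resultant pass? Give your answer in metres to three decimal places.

h_p = 0.772 m

γ = ρg = 1195 × 9.81 / 1000 = 11.72295 kN/m³.
The plate makes 62.6° with the vertical, i.e. θ = 90° − 62.6° = 27.4° to the horizontal. Measuring y along the incline from the free-surface line, vertical depth h = y·sinθ with sinθ = 0.460200.
The centroid lies 1.8/2 = 0.9 m below the top edge, so y_c = 0.597 + 0.9 = 1.497 m and h_c = 1.497 × 0.460200 = 0.688919 m.
A = 5.3 × 1.8 = 9.54 m².
Resultant F = γ·h_c·A = 11.72295 × 0.688919 × 9.54 = 77.0466 kN.
I_c = b·h³/12 = 5.3 × 1.8³/12 = 2.5758 m⁴.
Centre of pressure: y_p = y_c + I_c/(y_c·A) = 1.497 + 2.5758/(1.497 × 9.54) = 1.497 + 0.180361 = 1.67736 m along the plane.
Vertically, h_p = y_p·sinθ = 1.67736 × 0.460200 = 0.771921 m.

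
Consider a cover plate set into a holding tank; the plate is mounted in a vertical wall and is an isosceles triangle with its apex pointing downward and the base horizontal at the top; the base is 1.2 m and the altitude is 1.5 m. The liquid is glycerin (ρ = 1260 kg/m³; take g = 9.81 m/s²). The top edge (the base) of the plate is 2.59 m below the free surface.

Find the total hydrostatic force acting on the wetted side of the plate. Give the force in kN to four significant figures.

F ≈ 34.37 kN

γ = ρg = 1260 × 9.81 / 1000 = 12.3606 kN/m³.
With the apex down, the centroid sits h/3 = 1.5/3 = 0.5 m below the base (the top edge), so the centroid depth is h_c = 2.59 + 0.5 = 3.09 m.
A = ½ × 1.2 × 1.5 = 0.9 m².
Resultant F = γ·h_c·A = 12.3606 × 3.09 × 0.9 = 34.3748 kN.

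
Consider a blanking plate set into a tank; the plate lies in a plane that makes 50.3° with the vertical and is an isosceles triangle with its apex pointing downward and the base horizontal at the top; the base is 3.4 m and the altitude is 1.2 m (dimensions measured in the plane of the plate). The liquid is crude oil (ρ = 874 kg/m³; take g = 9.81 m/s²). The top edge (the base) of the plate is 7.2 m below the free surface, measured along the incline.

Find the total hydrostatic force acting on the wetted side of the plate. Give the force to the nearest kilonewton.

γ = ρg = 874 × 9.81 / 1000 = 8.57394 kN/m³.
The plate makes 50.3° with the vertical, i.e. θ = 90° − 50.3° = 39.7° to the horizontal. Measuring y along the incline from the free-surface line, vertical depth h = y·sinθ with sinθ = 0.638768.
With the apex down, the centroid sits h/3 = 1.2/3 = 0.4 m below the base (the top edge), so y_c = 7.2 + 0.4 = 7.6 m and h_c = 7.6 × 0.638768 = 4.85464 m.
A = ½ × 3.4 × 1.2 = 2.04 m².
Resultant F = γ·h_c·A = 8.57394 × 4.85464 × 2.04 = 84.9117 kN.

F ≈ 85 kN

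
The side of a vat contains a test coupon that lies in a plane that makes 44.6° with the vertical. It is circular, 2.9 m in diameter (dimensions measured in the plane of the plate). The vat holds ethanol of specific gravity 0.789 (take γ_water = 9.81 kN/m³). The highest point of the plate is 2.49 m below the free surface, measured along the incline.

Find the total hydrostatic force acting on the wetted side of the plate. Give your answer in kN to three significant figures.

γ = 0.789 × 9.81 = 7.74009 kN/m³.
The plate makes 44.6° with the vertical, i.e. θ = 90° − 44.6° = 45.4° to the horizontal. Measuring y along the incline from the free-surface line, vertical depth h = y·sinθ with sinθ = 0.712026.
The centroid is at the centre, 1.45 m below the top of the plate, so y_c = 2.49 + 1.45 = 3.94 m and h_c = 3.94 × 0.712026 = 2.80538 m.
A = π(1.45)² = 6.6052 m².
Resultant F = γ·h_c·A = 7.74009 × 2.80538 × 6.6052 = 143.425 kN.

F ≈ 143 kN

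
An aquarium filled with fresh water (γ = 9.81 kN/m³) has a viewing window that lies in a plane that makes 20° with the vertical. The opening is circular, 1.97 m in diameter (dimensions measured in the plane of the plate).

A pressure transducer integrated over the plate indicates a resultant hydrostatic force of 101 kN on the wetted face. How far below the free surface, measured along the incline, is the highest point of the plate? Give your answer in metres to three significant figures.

y_top ≈ 2.61 m

γ = 9.81 kN/m³.
A = π(0.985)² = 3.04805 m².
From F = γ·h_c·A, the centroid depth is h_c = 101/(9.81 × 3.04805) = 3.37777 m.
The plate makes 20° with the vertical, i.e. θ = 90° − 20° = 70° to the horizontal. Measuring y along the incline from the free-surface line, vertical depth h = y·sinθ with sinθ = 0.939693.
Along the incline, y_c = h_c/sinθ = 3.37777/0.939693 = 3.59455 m.
The centroid is at the centre, 0.985 m below the top of the plate, so the highest point sits at y_top = 3.59455 − 0.985 = 2.60955 m along the incline.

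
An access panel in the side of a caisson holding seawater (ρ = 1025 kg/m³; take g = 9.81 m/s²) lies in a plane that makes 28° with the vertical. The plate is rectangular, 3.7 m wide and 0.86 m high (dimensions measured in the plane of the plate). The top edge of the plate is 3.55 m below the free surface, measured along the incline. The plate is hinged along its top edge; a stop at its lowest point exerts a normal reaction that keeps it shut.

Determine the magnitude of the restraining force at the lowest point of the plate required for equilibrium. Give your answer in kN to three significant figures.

γ = ρg = 1025 × 9.81 / 1000 = 10.05525 kN/m³.
The plate makes 28° with the vertical, i.e. θ = 90° − 28° = 62° to the horizontal. Measuring y along the incline from the free-surface line, vertical depth h = y·sinθ with sinθ = 0.882948.
The centroid lies 0.86/2 = 0.43 m below the top edge, so y_c = 3.55 + 0.43 = 3.98 m and h_c = 3.98 × 0.882948 = 3.51413 m.
A = 3.7 × 0.86 = 3.182 m².
Resultant F = γ·h_c·A = 10.05525 × 3.51413 × 3.182 = 112.437 kN.
I_c = b·h³/12 = 3.7 × 0.86³/12 = 0.196117 m⁴.
Centre of pressure: y_p = y_c + I_c/(y_c·A) = 3.98 + 0.196117/(3.98 × 3.182) = 3.98 + 0.0154857 = 3.99549 m along the plane.
The resultant acts 0.43 + 0.0154857 = 0.445486 m (along the plate) below the hinge at the top edge, so the moment about the hinge is M = F × 0.445486 = 112.437 × 0.445486 = 50.0891 kN·m.
A normal force at the bottom, 0.86 m from the hinge, must supply this moment: P = 50.0891/0.86 = 58.2431 kN.

P ≈ 58.2 kN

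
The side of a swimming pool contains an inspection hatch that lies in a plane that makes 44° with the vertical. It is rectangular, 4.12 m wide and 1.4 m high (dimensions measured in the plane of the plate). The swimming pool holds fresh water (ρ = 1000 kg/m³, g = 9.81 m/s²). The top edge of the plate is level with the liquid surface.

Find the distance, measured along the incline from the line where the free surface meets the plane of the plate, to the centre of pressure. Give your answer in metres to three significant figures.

γ = ρg = 1000 × 9.81 = 9810 N/m³ = 9.81 kN/m³.
The plate makes 44° with the vertical, i.e. θ = 90° − 44° = 46° to the horizontal. Measuring y along the incline from the free-surface line, vertical depth h = y·sinθ with sinθ = 0.719340.
The centroid lies 1.4/2 = 0.7 m below the top edge, so y_c = 0.7 m and h_c = 0.7 × 0.719340 = 0.503538 m.
A = 4.12 × 1.4 = 5.768 m².
Resultant F = γ·h_c·A = 9.81 × 0.503538 × 5.768 = 28.4922 kN.
I_c = b·h³/12 = 4.12 × 1.4³/12 = 0.942107 m⁴.
Centre of pressure: y_p = y_c + I_c/(y_c·A) = 0.7 + 0.942107/(0.7 × 5.768) = 0.7 + 0.233333 = 0.933333 m along the plane.

y_p = 0.933 m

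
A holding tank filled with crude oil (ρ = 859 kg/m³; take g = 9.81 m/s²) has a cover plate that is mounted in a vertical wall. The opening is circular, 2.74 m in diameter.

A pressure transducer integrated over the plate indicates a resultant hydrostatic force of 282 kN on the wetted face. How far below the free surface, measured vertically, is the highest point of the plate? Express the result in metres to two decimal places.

γ = ρg = 859 × 9.81 / 1000 = 8.42679 kN/m³.
A = π(1.37)² = 5.89646 m².
From F = γ·h_c·A, the centroid depth is h_c = 282/(8.42679 × 5.89646) = 5.67539 m.
The centroid is at the centre, 1.37 m below the top of the plate, so the highest point sits at h_top = 5.67539 − 1.37 = 4.30539 m below the surface.

d_top ≈ 4.31 m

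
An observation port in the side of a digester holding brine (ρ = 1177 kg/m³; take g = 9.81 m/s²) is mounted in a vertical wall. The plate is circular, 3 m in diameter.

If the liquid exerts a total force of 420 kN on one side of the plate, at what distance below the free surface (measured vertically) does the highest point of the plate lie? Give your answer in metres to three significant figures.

d_top ≈ 3.65 m

γ = ρg = 1177 × 9.81 / 1000 = 11.54637 kN/m³.
A = π(1.5)² = 7.06858 m².
From F = γ·h_c·A, the centroid depth is h_c = 420/(11.54637 × 7.06858) = 5.14602 m.
The centroid is at the centre, 1.5 m below the top of the plate, so the highest point sits at h_top = 5.14602 − 1.5 = 3.64602 m below the surface.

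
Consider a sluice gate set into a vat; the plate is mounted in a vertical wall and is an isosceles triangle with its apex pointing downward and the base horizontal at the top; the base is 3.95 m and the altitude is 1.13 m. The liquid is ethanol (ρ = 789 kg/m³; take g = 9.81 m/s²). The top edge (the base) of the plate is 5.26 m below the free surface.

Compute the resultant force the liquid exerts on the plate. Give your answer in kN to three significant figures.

γ = ρg = 789 × 9.81 / 1000 = 7.74009 kN/m³.
With the apex down, the centroid sits h/3 = 1.13/3 = 0.376667 m below the base (the top edge), so the centroid depth is h_c = 5.26 + 0.376667 = 5.63667 m.
A = ½ × 3.95 × 1.13 = 2.23175 m².
Resultant F = γ·h_c·A = 7.74009 × 5.63667 × 2.23175 = 97.3675 kN.

F ≈ 97.4 kN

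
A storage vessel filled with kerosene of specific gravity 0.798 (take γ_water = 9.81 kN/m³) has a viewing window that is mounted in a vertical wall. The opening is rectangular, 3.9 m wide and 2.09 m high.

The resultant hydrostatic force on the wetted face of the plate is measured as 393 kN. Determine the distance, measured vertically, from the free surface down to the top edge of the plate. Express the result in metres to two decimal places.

γ = 0.798 × 9.81 = 7.82838 kN/m³.
A = 3.9 × 2.09 = 8.151 m².
From F = γ·h_c·A, the centroid depth is h_c = 393/(7.82838 × 8.151) = 6.15899 m.
The centroid lies 2.09/2 = 1.045 m below the top edge, so the top edge sits at h_top = 6.15899 − 1.045 = 5.11399 m below the surface.

d_top ≈ 5.11 m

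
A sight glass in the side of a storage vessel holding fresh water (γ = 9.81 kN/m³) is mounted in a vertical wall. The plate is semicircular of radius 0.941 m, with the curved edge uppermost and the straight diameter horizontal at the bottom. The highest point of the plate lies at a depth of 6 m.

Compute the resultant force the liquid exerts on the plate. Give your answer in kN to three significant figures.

γ = 9.81 kN/m³.
The centroid lies 4r/(3π) = 0.399373 m above the diameter, so r − 4r/(3π) = 0.941 − 0.399373 = 0.541627 m below the topmost point, so the centroid depth is h_c = 6 + 0.541627 = 6.54163 m.
A = πr²/2 = π × 0.941²/2 = 1.39091 m².
Resultant F = γ·h_c·A = 9.81 × 6.54163 × 1.39091 = 89.2594 kN.

F ≈ 89.3 kN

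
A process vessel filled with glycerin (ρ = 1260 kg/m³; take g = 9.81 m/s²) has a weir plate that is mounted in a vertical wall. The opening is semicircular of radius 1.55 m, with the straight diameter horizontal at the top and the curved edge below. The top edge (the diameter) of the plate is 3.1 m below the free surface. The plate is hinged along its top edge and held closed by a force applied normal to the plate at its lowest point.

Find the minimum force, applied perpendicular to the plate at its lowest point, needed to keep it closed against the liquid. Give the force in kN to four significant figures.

γ = ρg = 1260 × 9.81 / 1000 = 12.3606 kN/m³.
The centroid of a semicircle lies 4r/(3π) = 0.65784 m from the diameter, here below the top edge, so the centroid depth is h_c = 3.1 + 0.65784 = 3.75784 m.
A = πr²/2 = π × 1.55²/2 = 3.77384 m².
Resultant F = γ·h_c·A = 12.3606 × 3.75784 × 3.77384 = 175.292 kN.
I_c = (π/8 − 8/(9π))·r⁴ = 0.109757 × 1.55⁴ = 0.633518 m⁴.
Centre of pressure: y_p = y_c + I_c/(y_c·A) = 3.75784 + 0.633518/(3.75784 × 3.77384) = 3.75784 + 0.0446722 = 3.80251 m along the plane.
The resultant acts 0.65784 + 0.0446722 = 0.702512 m (along the plate) below the hinge at the top edge, so the moment about the hinge is M = F × 0.702512 = 175.292 × 0.702512 = 123.145 kN·m.
A normal force at the bottom, 1.55 m from the hinge, must supply this moment: P = 123.145/1.55 = 79.4484 kN.

P ≈ 79.45 kN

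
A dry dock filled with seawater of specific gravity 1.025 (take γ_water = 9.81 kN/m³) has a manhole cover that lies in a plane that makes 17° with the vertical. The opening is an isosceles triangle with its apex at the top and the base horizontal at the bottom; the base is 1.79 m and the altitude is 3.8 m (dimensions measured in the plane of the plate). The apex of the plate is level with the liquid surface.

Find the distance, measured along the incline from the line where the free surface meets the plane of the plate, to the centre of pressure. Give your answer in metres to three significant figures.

y_p = 2.85 m

γ = 1.025 × 9.81 = 10.05525 kN/m³.
The plate makes 17° with the vertical, i.e. θ = 90° − 17° = 73° to the horizontal. Measuring y along the incline from the free-surface line, vertical depth h = y·sinθ with sinθ = 0.956305.
With the apex up, the centroid sits 2h/3 = 2 × 3.8/3 = 2.53333 m below the apex, so y_c = 2.53333 m and h_c = 2.53333 × 0.956305 = 2.42264 m.
A = ½ × 1.79 × 3.8 = 3.401 m².
Resultant F = γ·h_c·A = 10.05525 × 2.42264 × 3.401 = 82.8492 kN.
I_c = b·h³/36 = 1.79 × 3.8³/36 = 2.72836 m⁴.
Centre of pressure: y_p = y_c + I_c/(y_c·A) = 2.53333 + 2.72836/(2.53333 × 3.401) = 2.53333 + 0.316667 = 2.85 m along the plane.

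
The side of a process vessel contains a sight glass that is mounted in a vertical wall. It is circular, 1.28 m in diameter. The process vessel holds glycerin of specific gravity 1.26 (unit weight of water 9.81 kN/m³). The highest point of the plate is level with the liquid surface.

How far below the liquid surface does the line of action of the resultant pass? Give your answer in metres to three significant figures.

h_p = 0.800 m

γ = 1.26 × 9.81 = 12.3606 kN/m³.
The centroid is at the centre, 0.64 m below the top of the plate, so the centroid depth is h_c = 0.64 m.
A = π(0.64)² = 1.2868 m².
Resultant F = γ·h_c·A = 12.3606 × 0.64 × 1.2868 = 10.1796 kN.
I_c = πr⁴/4 = π × 0.64⁴/4 = 0.131768 m⁴.
Centre of pressure: y_p = y_c + I_c/(y_c·A) = 0.64 + 0.131768/(0.64 × 1.2868) = 0.64 + 0.16 = 0.8 m along the plane.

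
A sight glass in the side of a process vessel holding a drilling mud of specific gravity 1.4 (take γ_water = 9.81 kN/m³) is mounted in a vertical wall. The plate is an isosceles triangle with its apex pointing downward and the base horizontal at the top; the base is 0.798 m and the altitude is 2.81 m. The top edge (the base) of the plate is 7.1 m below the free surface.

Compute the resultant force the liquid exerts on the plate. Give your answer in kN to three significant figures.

γ = 1.4 × 9.81 = 13.734 kN/m³.
With the apex down, the centroid sits h/3 = 2.81/3 = 0.936667 m below the base (the top edge), so the centroid depth is h_c = 7.1 + 0.936667 = 8.03667 m.
A = ½ × 0.798 × 2.81 = 1.12119 m².
Resultant F = γ·h_c·A = 13.734 × 8.03667 × 1.12119 = 123.752 kN.

F ≈ 124 kN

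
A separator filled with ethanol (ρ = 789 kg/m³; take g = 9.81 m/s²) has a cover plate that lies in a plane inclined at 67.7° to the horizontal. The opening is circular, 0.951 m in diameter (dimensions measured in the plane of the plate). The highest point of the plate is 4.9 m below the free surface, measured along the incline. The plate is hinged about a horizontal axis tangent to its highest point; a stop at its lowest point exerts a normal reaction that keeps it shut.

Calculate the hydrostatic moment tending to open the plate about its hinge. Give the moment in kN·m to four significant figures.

M ≈ 13.29 kN·m

γ = ρg = 789 × 9.81 / 1000 = 7.74009 kN/m³.
Let θ = 67.7° be the plate's angle to the horizontal; measure y along the incline from where the plane meets the free surface. Vertical depth h = y·sinθ with sinθ = 0.925210.
The centroid is at the centre, 0.4755 m below the top of the plate, so y_c = 4.9 + 0.4755 = 5.3755 m and h_c = 5.3755 × 0.925210 = 4.97347 m.
A = π(0.4755)² = 0.710315 m².
Resultant F = γ·h_c·A = 7.74009 × 4.97347 × 0.710315 = 27.3437 kN.
I_c = πr⁴/4 = π × 0.4755⁴/4 = 0.0401506 m⁴.
Centre of pressure: y_p = y_c + I_c/(y_c·A) = 5.3755 + 0.0401506/(5.3755 × 0.710315) = 5.3755 + 0.0105153 = 5.38602 m along the plane.
The resultant acts 0.4755 + 0.0105153 = 0.486015 m (along the plate) below the hinge at the top edge, so the moment about the hinge is M = F × 0.486015 = 27.3437 × 0.486015 = 13.2894 kN·m.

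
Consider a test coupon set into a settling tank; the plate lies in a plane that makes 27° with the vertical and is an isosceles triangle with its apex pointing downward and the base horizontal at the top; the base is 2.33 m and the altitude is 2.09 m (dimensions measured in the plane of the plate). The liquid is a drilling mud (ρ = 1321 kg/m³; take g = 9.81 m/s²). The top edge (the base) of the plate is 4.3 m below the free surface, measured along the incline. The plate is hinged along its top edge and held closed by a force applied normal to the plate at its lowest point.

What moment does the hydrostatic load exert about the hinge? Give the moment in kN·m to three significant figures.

M ≈ 105 kN·m

γ = ρg = 1321 × 9.81 / 1000 = 12.95901 kN/m³.
The plate makes 27° with the vertical, i.e. θ = 90° − 27° = 63° to the horizontal. Measuring y along the incline from the free-surface line, vertical depth h = y·sinθ with sinθ = 0.891007.
With the apex down, the centroid sits h/3 = 2.09/3 = 0.696667 m below the base (the top edge), so y_c = 4.3 + 0.696667 = 4.99667 m and h_c = 4.99667 × 0.891007 = 4.45207 m.
A = ½ × 2.33 × 2.09 = 2.43485 m².
Resultant F = γ·h_c·A = 12.95901 × 4.45207 × 2.43485 = 140.477 kN.
I_c = b·h³/36 = 2.33 × 2.09³/36 = 0.59087 m⁴.
Centre of pressure: y_p = y_c + I_c/(y_c·A) = 4.99667 + 0.59087/(4.99667 × 2.43485) = 4.99667 + 0.0485668 = 5.04524 m along the plane.
The resultant acts 0.696667 + 0.0485668 = 0.745234 m (along the plate) below the hinge at the top edge, so the moment about the hinge is M = F × 0.745234 = 140.477 × 0.745234 = 104.688 kN·m.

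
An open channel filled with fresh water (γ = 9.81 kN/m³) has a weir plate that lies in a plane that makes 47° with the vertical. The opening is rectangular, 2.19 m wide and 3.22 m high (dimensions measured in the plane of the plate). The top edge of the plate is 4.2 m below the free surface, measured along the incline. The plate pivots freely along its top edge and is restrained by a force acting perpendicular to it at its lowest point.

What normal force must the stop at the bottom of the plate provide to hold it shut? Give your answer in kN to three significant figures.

P ≈ 150 kN

γ = 9.81 kN/m³.
The plate makes 47° with the vertical, i.e. θ = 90° − 47° = 43° to the horizontal. Measuring y along the incline from the free-surface line, vertical depth h = y·sinθ with sinθ = 0.681998.
The centroid lies 3.22/2 = 1.61 m below the top edge, so y_c = 4.2 + 1.61 = 5.81 m and h_c = 5.81 × 0.681998 = 3.96241 m.
A = 2.19 × 3.22 = 7.0518 m².
Resultant F = γ·h_c·A = 9.81 × 3.96241 × 7.0518 = 274.112 kN.
I_c = b·h³/12 = 2.19 × 3.22³/12 = 6.09299 m⁴.
Centre of pressure: y_p = y_c + I_c/(y_c·A) = 5.81 + 6.09299/(5.81 × 7.0518) = 5.81 + 0.148715 = 5.95871 m along the plane.
The resultant acts 1.61 + 0.148715 = 1.75872 m (along the plate) below the hinge at the top edge, so the moment about the hinge is M = F × 1.75872 = 274.112 × 1.75872 = 482.086 kN·m.
A normal force at the bottom, 3.22 m from the hinge, must supply this moment: P = 482.086/3.22 = 149.716 kN.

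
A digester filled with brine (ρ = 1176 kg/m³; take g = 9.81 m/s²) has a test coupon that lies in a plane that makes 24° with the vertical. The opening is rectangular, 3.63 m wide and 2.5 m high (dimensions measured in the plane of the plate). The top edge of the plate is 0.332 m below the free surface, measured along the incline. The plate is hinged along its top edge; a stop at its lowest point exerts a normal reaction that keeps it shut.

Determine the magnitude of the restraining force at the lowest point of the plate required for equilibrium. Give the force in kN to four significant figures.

γ = ρg = 1176 × 9.81 / 1000 = 11.53656 kN/m³.
The plate makes 24° with the vertical, i.e. θ = 90° − 24° = 66° to the horizontal. Measuring y along the incline from the free-surface line, vertical depth h = y·sinθ with sinθ = 0.913545.
The centroid lies 2.5/2 = 1.25 m below the top edge, so y_c = 0.332 + 1.25 = 1.582 m and h_c = 1.582 × 0.913545 = 1.44523 m.
A = 3.63 × 2.5 = 9.075 m².
Resultant F = γ·h_c·A = 11.53656 × 1.44523 × 9.075 = 151.307 kN.
I_c = b·h³/12 = 3.63 × 2.5³/12 = 4.72656 m⁴.
Centre of pressure: y_p = y_c + I_c/(y_c·A) = 1.582 + 4.72656/(1.582 × 9.075) = 1.582 + 0.329224 = 1.91122 m along the plane.
The resultant acts 1.25 + 0.329224 = 1.57922 m (along the plate) below the hinge at the top edge, so the moment about the hinge is M = F × 1.57922 = 151.307 × 1.57922 = 238.947 kN·m.
A normal force at the bottom, 2.5 m from the hinge, must supply this moment: P = 238.947/2.5 = 95.5788 kN.

P ≈ 95.58 kN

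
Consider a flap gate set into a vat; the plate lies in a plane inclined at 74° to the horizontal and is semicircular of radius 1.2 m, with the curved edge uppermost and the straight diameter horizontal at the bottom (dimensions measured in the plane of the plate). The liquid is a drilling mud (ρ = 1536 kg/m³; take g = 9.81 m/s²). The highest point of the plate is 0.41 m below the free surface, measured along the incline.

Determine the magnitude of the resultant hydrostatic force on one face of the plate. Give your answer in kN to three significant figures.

γ = ρg = 1536 × 9.81 / 1000 = 15.06816 kN/m³.
Let θ = 74° be the plate's angle to the horizontal; measure y along the incline from where the plane meets the free surface. Vertical depth h = y·sinθ with sinθ = 0.961262.
The centroid lies 4r/(3π) = 0.509296 m above the diameter, so r − 4r/(3π) = 1.2 − 0.509296 = 0.690704 m below the topmost point, so y_c = 0.41 + 0.690704 = 1.1007 m and h_c = 1.1007 × 0.961262 = 1.05806 m.
A = πr²/2 = π × 1.2²/2 = 2.26195 m².
Resultant F = γ·h_c·A = 15.06816 × 1.05806 × 2.26195 = 36.0623 kN.

F ≈ 36.1 kN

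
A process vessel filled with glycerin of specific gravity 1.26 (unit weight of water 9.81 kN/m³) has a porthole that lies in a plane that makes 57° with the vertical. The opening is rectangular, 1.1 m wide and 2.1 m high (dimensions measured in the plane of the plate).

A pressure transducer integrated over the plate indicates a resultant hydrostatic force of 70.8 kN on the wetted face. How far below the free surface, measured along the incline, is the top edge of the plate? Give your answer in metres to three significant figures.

γ = 1.26 × 9.81 = 12.3606 kN/m³.
A = 1.1 × 2.1 = 2.31 m².
From F = γ·h_c·A, the centroid depth is h_c = 70.8/(12.3606 × 2.31) = 2.4796 m.
The plate makes 57° with the vertical, i.e. θ = 90° − 57° = 33° to the horizontal. Measuring y along the incline from the free-surface line, vertical depth h = y·sinθ with sinθ = 0.544639.
Along the incline, y_c = h_c/sinθ = 2.4796/0.544639 = 4.55274 m.
The centroid lies 2.1/2 = 1.05 m below the top edge, so the top edge sits at y_top = 4.55274 − 1.05 = 3.50274 m along the incline.

y_top ≈ 3.50 m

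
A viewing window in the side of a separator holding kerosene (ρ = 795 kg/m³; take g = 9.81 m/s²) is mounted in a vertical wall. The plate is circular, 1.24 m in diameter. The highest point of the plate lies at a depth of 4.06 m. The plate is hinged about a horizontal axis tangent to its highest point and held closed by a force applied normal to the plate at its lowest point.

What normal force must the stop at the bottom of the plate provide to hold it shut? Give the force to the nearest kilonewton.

P ≈ 23 kN

γ = ρg = 795 × 9.81 / 1000 = 7.79895 kN/m³.
The centroid is at the centre, 0.62 m below the top of the plate, so the centroid depth is h_c = 4.06 + 0.62 = 4.68 m.
A = π(0.62)² = 1.20763 m².
Resultant F = γ·h_c·A = 7.79895 × 4.68 × 1.20763 = 44.0774 kN.
I_c = πr⁴/4 = π × 0.62⁴/4 = 0.116053 m⁴.
Centre of pressure: y_p = y_c + I_c/(y_c·A) = 4.68 + 0.116053/(4.68 × 1.20763) = 4.68 + 0.0205341 = 4.70053 m along the plane.
The resultant acts 0.62 + 0.0205341 = 0.640534 m (along the plate) below the hinge at the top edge, so the moment about the hinge is M = F × 0.640534 = 44.0774 × 0.640534 = 28.2331 kN·m.
A normal force at the bottom, 1.24 m from the hinge, must supply this moment: P = 28.2331/1.24 = 22.7686 kN.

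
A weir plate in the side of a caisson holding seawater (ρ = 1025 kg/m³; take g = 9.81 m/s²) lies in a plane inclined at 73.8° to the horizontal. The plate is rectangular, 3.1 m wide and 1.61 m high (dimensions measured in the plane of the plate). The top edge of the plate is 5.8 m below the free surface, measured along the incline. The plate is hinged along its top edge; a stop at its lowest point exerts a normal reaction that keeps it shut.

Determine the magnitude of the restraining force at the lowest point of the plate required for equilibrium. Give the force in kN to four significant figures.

P ≈ 165.6 kN

γ = ρg = 1025 × 9.81 / 1000 = 10.05525 kN/m³.
Let θ = 73.8° be the plate's angle to the horizontal; measure y along the incline from where the plane meets the free surface. Vertical depth h = y·sinθ with sinθ = 0.960294.
The centroid lies 1.61/2 = 0.805 m below the top edge, so y_c = 5.8 + 0.805 = 6.605 m and h_c = 6.605 × 0.960294 = 6.34274 m.
A = 3.1 × 1.61 = 4.991 m².
Resultant F = γ·h_c·A = 10.05525 × 6.34274 × 4.991 = 318.315 kN.
I_c = b·h³/12 = 3.1 × 1.61³/12 = 1.0781 m⁴.
Centre of pressure: y_p = y_c + I_c/(y_c·A) = 6.605 + 1.0781/(6.605 × 4.991) = 6.605 + 0.0327038 = 6.6377 m along the plane.
The resultant acts 0.805 + 0.0327038 = 0.837704 m (along the plate) below the hinge at the top edge, so the moment about the hinge is M = F × 0.837704 = 318.315 × 0.837704 = 266.654 kN·m.
A normal force at the bottom, 1.61 m from the hinge, must supply this moment: P = 266.654/1.61 = 165.624 kN.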